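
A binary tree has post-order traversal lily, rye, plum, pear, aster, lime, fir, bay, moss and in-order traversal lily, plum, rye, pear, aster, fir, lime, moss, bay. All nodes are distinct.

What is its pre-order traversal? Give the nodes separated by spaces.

The last element of post-order is the root; it splits in-order into left and right subtrees.
Root moss: left subtree has 7 nodes {lily, plum, rye, pear, aster, fir, lime}, right has 1 {bay}.
  Root fir: left subtree has 5 nodes {lily, plum, rye, pear, aster}, right has 1 {lime}.
    Root aster: left subtree has 4 nodes {lily, plum, rye, pear}, right has 0 { }.
      Root pear: left subtree has 3 nodes {lily, plum, rye}, right has 0 { }.
        Root plum: left subtree has 1 node {lily}, right has 1 {rye}.

moss fir aster pear plum lily rye lime bay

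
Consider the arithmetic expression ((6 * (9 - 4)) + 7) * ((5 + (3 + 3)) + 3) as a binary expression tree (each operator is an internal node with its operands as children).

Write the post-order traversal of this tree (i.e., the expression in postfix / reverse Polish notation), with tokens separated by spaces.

Post-order on an expression tree gives postfix notation: for each operator, emit left operand, right operand, then the operator.

6 9 4 - * 7 + 5 3 3 + + 3 + *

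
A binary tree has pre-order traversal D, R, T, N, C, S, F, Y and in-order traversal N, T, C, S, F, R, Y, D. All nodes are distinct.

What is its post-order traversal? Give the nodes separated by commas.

The first element of pre-order is the root; it splits in-order into left and right subtrees.
Root D: left subtree has 7 nodes {N, T, C, S, F, R, Y}, right has 0 { }.
  Root R: left subtree has 5 nodes {N, T, C, S, F}, right has 1 {Y}.
    Root T: left subtree has 1 node {N}, right has 3 {C, S, F}.
      Root C: left subtree has 0 nodes { }, right has 2 {S, F}.
        Root S: left subtree has 0 nodes { }, right has 1 {F}.

N, F, S, C, T, Y, R, D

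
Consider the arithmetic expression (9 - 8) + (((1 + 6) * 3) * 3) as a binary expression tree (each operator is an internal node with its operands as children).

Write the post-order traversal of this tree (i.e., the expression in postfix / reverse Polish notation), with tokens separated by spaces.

9 8 - 1 6 + 3 * 3 * +

Post-order on an expression tree gives postfix notation: for each operator, emit left operand, right operand, then the operator.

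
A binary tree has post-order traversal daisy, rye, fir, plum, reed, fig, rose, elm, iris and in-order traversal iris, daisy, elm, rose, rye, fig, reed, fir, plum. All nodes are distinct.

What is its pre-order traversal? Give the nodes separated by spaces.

The last element of post-order is the root; it splits in-order into left and right subtrees.
Root iris: left subtree has 0 nodes { }, right has 8 {daisy, elm, rose, rye, fig, reed, fir, plum}.
  Root elm: left subtree has 1 node {daisy}, right has 6 {rose, rye, fig, reed, fir, plum}.
    Root rose: left subtree has 0 nodes { }, right has 5 {rye, fig, reed, fir, plum}.
      Root fig: left subtree has 1 node {rye}, right has 3 {reed, fir, plum}.
        Root reed: left subtree has 0 nodes { }, right has 2 {fir, plum}.
          Root plum: left subtree has 1 node {fir}, right has 0 { }.

iris elm daisy rose fig rye reed plum fir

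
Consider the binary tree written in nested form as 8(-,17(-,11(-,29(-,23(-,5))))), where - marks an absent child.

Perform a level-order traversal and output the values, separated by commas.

Level-order visits nodes level by level from the root, left to right within each level.
Level 0: 8
Level 1: 17
Level 2: 11
Level 3: 29
Level 4: 23
Level 5: 5

8, 17, 11, 29, 23, 5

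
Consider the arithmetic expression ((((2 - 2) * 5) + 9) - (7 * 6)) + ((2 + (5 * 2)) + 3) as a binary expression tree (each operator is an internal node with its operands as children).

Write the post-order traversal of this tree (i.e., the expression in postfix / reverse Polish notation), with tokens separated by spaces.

Post-order on an expression tree gives postfix notation: for each operator, emit left operand, right operand, then the operator.

2 2 - 5 * 9 + 7 6 * - 2 5 2 * + 3 + +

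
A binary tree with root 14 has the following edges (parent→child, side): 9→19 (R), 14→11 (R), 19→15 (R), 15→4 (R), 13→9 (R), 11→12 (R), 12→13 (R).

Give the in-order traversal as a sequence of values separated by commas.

In-order visits the left subtree, then the node, then the right subtree.
At 14: no left child.
Visit 14.
At 14: go right to 11.
  At 11: no left child.
  Visit 11.
  At 11: go right to 12.
    At 12: no left child.
    Visit 12.
    At 12: go right to 13.
      At 13: no left child.
      Visit 13.
      At 13: go right to 9.
        At 9: no left child.
        Visit 9.
        At 9: go right to 19.
          At 19: no left child.
          Visit 19.
          At 19: go right to 15.
            At 15: no left child.
            Visit 15.
            At 15: go right to 4.
              4 is a leaf — visit 4.

14, 11, 12, 13, 9, 19, 15, 4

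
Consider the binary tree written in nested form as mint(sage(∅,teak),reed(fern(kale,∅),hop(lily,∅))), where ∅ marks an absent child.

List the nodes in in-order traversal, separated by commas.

In-order visits the left subtree, then the node, then the right subtree.
At mint: go left to sage.
  At sage: no left child.
  Visit sage.
  At sage: go right to teak.
    teak is a leaf — visit teak.
Visit mint.
At mint: go right to reed.
  At reed: go left to fern.
    At fern: go left to kale.
      kale is a leaf — visit kale.
    Visit fern.
    At fern: no right child.
  Visit reed.
  At reed: go right to hop.
    At hop: go left to lily.
      lily is a leaf — visit lily.
    Visit hop.
    At hop: no right child.

sage, teak, mint, kale, fern, reed, lily, hop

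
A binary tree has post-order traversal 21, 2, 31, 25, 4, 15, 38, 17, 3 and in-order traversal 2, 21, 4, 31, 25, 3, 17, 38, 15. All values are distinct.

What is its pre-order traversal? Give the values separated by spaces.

The last element of post-order is the root; it splits in-order into left and right subtrees.
Root 3: left subtree has 5 nodes {2, 21, 4, 31, 25}, right has 3 {17, 38, 15}.
  Root 4: left subtree has 2 nodes {2, 21}, right has 2 {31, 25}.
    Root 2: left subtree has 0 nodes { }, right has 1 {21}.
    Root 25: left subtree has 1 node {31}, right has 0 { }.
  Root 17: left subtree has 0 nodes { }, right has 2 {38, 15}.
    Root 38: left subtree has 0 nodes { }, right has 1 {15}.

3 4 2 21 25 31 17 38 15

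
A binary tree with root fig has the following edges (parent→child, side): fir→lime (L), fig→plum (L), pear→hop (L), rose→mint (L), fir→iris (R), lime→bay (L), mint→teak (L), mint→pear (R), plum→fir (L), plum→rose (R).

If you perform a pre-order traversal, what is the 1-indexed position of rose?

Pre-order visits the node, then its left subtree, then its right subtree.
Visit fig.
At fig: go left to plum.
  Visit plum.
  At plum: go left to fir.
    Visit fir.
    At fir: go left to lime.
      Visit lime.
      At lime: go left to bay.
        bay is a leaf — visit bay.
      At lime: no right child.
    At fir: go right to iris.
      iris is a leaf — visit iris.
  At plum: go right to rose.
    Visit rose.
    At rose: go left to mint.
      Visit mint.
      At mint: go left to teak.
        teak is a leaf — visit teak.
      At mint: go right to pear.
        Visit pear.
        At pear: go left to hop.
          hop is a leaf — visit hop.
        At pear: no right child.
    At rose: no right child.
At fig: no right child.
Full pre-order sequence: fig, plum, fir, lime, bay, iris, rose, mint, teak, pear, hop.

7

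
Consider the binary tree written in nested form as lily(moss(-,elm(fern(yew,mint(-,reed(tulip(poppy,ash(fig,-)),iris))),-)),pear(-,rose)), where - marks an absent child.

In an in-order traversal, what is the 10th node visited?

iris

In-order visits the left subtree, then the node, then the right subtree.
At lily: go left to moss.
  At moss: no left child.
  Visit moss.
  At moss: go right to elm.
    At elm: go left to fern.
      At fern: go left to yew.
        yew is a leaf — visit yew.
      Visit fern.
      At fern: go right to mint.
        At mint: no left child.
        Visit mint.
        At mint: go right to reed.
          At reed: go left to tulip.
            At tulip: go left to poppy.
              poppy is a leaf — visit poppy.
            Visit tulip.
            At tulip: go right to ash.
              At ash: go left to fig.
                fig is a leaf — visit fig.
              Visit ash.
              At ash: no right child.
          Visit reed.
          At reed: go right to iris.
            iris is a leaf — visit iris.
    Visit elm.
    At elm: no right child.
Visit lily.
At lily: go right to pear.
  At pear: no left child.
  Visit pear.
  At pear: go right to rose.
    rose is a leaf — visit rose.
Full in-order sequence: moss, yew, fern, mint, poppy, tulip, fig, ash, reed, iris, elm, lily, pear, rose.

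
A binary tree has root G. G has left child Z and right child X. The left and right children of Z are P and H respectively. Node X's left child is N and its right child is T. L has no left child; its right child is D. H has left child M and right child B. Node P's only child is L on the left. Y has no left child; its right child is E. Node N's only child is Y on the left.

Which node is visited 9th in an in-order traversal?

In-order visits the left subtree, then the node, then the right subtree.
At G: go left to Z.
  At Z: go left to P.
    At P: go left to L.
      At L: no left child.
      Visit L.
      At L: go right to D.
        D is a leaf — visit D.
    Visit P.
    At P: no right child.
  Visit Z.
  At Z: go right to H.
    At H: go left to M.
      M is a leaf — visit M.
    Visit H.
    At H: go right to B.
      B is a leaf — visit B.
Visit G.
At G: go right to X.
  At X: go left to N.
    At N: go left to Y.
      At Y: no left child.
      Visit Y.
      At Y: go right to E.
        E is a leaf — visit E.
    Visit N.
    At N: no right child.
  Visit X.
  At X: go right to T.
    T is a leaf — visit T.
Full in-order sequence: L, D, P, Z, M, H, B, G, Y, E, N, X, T.

Y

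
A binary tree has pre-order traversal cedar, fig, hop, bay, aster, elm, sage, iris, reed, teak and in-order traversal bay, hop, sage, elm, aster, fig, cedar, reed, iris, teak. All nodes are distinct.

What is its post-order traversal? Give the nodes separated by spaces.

bay sage elm aster hop fig reed teak iris cedar

The first element of pre-order is the root; it splits in-order into left and right subtrees.
Root cedar: left subtree has 6 nodes {bay, hop, sage, elm, aster, fig}, right has 3 {reed, iris, teak}.
  Root fig: left subtree has 5 nodes {bay, hop, sage, elm, aster}, right has 0 { }.
    Root hop: left subtree has 1 node {bay}, right has 3 {sage, elm, aster}.
      Root aster: left subtree has 2 nodes {sage, elm}, right has 0 { }.
        Root elm: left subtree has 1 node {sage}, right has 0 { }.
  Root iris: left subtree has 1 node {reed}, right has 1 {teak}.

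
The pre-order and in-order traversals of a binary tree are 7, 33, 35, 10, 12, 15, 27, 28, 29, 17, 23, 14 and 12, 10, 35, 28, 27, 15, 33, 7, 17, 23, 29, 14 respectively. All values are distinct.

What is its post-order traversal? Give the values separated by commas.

The first element of pre-order is the root; it splits in-order into left and right subtrees.
Root 7: left subtree has 7 nodes {12, 10, 35, 28, 27, 15, 33}, right has 4 {17, 23, 29, 14}.
  Root 33: left subtree has 6 nodes {12, 10, 35, 28, 27, 15}, right has 0 { }.
    Root 35: left subtree has 2 nodes {12, 10}, right has 3 {28, 27, 15}.
      Root 10: left subtree has 1 node {12}, right has 0 { }.
      Root 15: left subtree has 2 nodes {28, 27}, right has 0 { }.
        Root 27: left subtree has 1 node {28}, right has 0 { }.
  Root 29: left subtree has 2 nodes {17, 23}, right has 1 {14}.
    Root 17: left subtree has 0 nodes { }, right has 1 {23}.

12, 10, 28, 27, 15, 35, 33, 23, 17, 14, 29, 7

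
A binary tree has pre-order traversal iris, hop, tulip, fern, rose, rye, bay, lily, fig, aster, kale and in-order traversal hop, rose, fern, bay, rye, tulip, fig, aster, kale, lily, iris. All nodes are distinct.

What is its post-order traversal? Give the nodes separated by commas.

The first element of pre-order is the root; it splits in-order into left and right subtrees.
Root iris: left subtree has 10 nodes {hop, rose, fern, bay, rye, tulip, fig, aster, kale, lily}, right has 0 { }.
  Root hop: left subtree has 0 nodes { }, right has 9 {rose, fern, bay, rye, tulip, fig, aster, kale, lily}.
    Root tulip: left subtree has 4 nodes {rose, fern, bay, rye}, right has 4 {fig, aster, kale, lily}.
      Root fern: left subtree has 1 node {rose}, right has 2 {bay, rye}.
        Root rye: left subtree has 1 node {bay}, right has 0 { }.
      Root lily: left subtree has 3 nodes {fig, aster, kale}, right has 0 { }.
        Root fig: left subtree has 0 nodes { }, right has 2 {aster, kale}.
          Root aster: left subtree has 0 nodes { }, right has 1 {kale}.

rose, bay, rye, fern, kale, aster, fig, lily, tulip, hop, iris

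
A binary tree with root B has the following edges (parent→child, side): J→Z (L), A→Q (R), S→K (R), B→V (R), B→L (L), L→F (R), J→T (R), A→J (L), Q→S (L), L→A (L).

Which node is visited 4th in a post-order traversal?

K

Post-order visits the left subtree, then the right subtree, then the node.
At B: go left to L.
  At L: go left to A.
    At A: go left to J.
      At J: go left to Z.
        Z is a leaf — visit Z.
      At J: go right to T.
        T is a leaf — visit T.
      Visit J.
    At A: go right to Q.
      At Q: go left to S.
        At S: no left child.
        At S: go right to K.
          K is a leaf — visit K.
        Visit S.
      At Q: no right child.
      Visit Q.
    Visit A.
  At L: go right to F.
    F is a leaf — visit F.
  Visit L.
At B: go right to V.
  V is a leaf — visit V.
Visit B.
Full post-order sequence: Z, T, J, K, S, Q, A, F, L, V, B.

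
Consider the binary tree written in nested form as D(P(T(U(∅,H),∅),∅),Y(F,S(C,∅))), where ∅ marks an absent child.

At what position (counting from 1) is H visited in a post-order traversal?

Post-order visits the left subtree, then the right subtree, then the node.
At D: go left to P.
  At P: go left to T.
    At T: go left to U.
      At U: no left child.
      At U: go right to H.
        H is a leaf — visit H.
      Visit U.
    At T: no right child.
    Visit T.
  At P: no right child.
  Visit P.
At D: go right to Y.
  At Y: go left to F.
    F is a leaf — visit F.
  At Y: go right to S.
    At S: go left to C.
      C is a leaf — visit C.
    At S: no right child.
    Visit S.
  Visit Y.
Visit D.
Full post-order sequence: H, U, T, P, F, C, S, Y, D.

1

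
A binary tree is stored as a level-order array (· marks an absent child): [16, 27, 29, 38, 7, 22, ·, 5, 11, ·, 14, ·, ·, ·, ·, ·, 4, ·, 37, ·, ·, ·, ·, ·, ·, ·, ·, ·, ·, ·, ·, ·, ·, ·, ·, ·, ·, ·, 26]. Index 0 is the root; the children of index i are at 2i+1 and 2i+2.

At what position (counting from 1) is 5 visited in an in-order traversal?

1

In-order visits the left subtree, then the node, then the right subtree.
At 16: go left to 27.
  At 27: go left to 38.
    At 38: go left to 5.
      At 5: no left child.
      Visit 5.
      At 5: go right to 4.
        4 is a leaf — visit 4.
    Visit 38.
    At 38: go right to 11.
      At 11: no left child.
      Visit 11.
      At 11: go right to 37.
        At 37: no left child.
        Visit 37.
        At 37: go right to 26.
          26 is a leaf — visit 26.
  Visit 27.
  At 27: go right to 7.
    At 7: no left child.
    Visit 7.
    At 7: go right to 14.
      14 is a leaf — visit 14.
Visit 16.
At 16: go right to 29.
  At 29: go left to 22.
    22 is a leaf — visit 22.
  Visit 29.
  At 29: no right child.
Full in-order sequence: 5, 4, 38, 11, 37, 26, 27, 7, 14, 16, 22, 29.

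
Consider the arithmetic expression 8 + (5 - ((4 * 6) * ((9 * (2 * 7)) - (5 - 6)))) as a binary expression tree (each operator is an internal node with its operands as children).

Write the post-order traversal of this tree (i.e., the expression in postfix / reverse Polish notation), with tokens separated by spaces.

8 5 4 6 * 9 2 7 * * 5 6 - - * - +

Post-order on an expression tree gives postfix notation: for each operator, emit left operand, right operand, then the operator.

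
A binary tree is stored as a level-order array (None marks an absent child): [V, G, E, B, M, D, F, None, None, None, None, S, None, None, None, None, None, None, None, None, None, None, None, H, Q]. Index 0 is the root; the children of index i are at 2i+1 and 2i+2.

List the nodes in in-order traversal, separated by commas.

B, G, M, V, H, S, Q, D, E, F

In-order visits the left subtree, then the node, then the right subtree.
At V: go left to G.
  At G: go left to B.
    B is a leaf — visit B.
  Visit G.
  At G: go right to M.
    M is a leaf — visit M.
Visit V.
At V: go right to E.
  At E: go left to D.
    At D: go left to S.
      At S: go left to H.
        H is a leaf — visit H.
      Visit S.
      At S: go right to Q.
        Q is a leaf — visit Q.
    Visit D.
    At D: no right child.
  Visit E.
  At E: go right to F.
    F is a leaf — visit F.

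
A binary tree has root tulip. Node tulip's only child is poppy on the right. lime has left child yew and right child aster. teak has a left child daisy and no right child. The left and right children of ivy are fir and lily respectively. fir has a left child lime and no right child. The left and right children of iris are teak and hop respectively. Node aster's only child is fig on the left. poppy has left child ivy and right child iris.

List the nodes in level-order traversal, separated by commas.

Level-order visits nodes level by level from the root, left to right within each level.
Level 0: tulip
Level 1: poppy
Level 2: ivy, iris
Level 3: fir, lily, teak, hop
Level 4: lime, daisy
Level 5: yew, aster
Level 6: fig

tulip, poppy, ivy, iris, fir, lily, teak, hop, lime, daisy, yew, aster, fig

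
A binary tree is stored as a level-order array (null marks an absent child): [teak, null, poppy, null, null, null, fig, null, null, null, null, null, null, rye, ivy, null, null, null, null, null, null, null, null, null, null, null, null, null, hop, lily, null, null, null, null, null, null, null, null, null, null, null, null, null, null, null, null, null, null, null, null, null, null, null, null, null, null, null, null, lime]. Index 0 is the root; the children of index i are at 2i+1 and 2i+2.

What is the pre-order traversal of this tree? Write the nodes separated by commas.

teak, poppy, fig, rye, hop, lime, ivy, lily

Pre-order visits the node, then its left subtree, then its right subtree.
Visit teak.
At teak: no left child.
At teak: go right to poppy.
  Visit poppy.
  At poppy: no left child.
  At poppy: go right to fig.
    Visit fig.
    At fig: go left to rye.
      Visit rye.
      At rye: no left child.
      At rye: go right to hop.
        Visit hop.
        At hop: no left child.
        At hop: go right to lime.
          lime is a leaf — visit lime.
    At fig: go right to ivy.
      Visit ivy.
      At ivy: go left to lily.
        lily is a leaf — visit lily.
      At ivy: no right child.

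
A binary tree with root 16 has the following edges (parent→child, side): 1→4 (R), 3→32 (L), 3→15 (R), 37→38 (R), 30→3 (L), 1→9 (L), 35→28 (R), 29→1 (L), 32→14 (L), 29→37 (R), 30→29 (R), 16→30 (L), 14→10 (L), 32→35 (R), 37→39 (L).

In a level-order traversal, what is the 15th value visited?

10

Level-order visits nodes level by level from the root, left to right within each level.
Level 0: 16
Level 1: 30
Level 2: 3, 29
Level 3: 32, 15, 1, 37
Level 4: 14, 35, 9, 4, 39, 38
Level 5: 10, 28
Full level-order sequence: 16, 30, 3, 29, 32, 15, 1, 37, 14, 35, 9, 4, 39, 38, 10, 28.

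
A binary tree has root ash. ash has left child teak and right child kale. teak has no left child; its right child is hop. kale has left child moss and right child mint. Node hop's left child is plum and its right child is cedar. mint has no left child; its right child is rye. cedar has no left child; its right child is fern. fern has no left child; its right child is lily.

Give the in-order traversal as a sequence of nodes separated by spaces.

teak plum hop cedar fern lily ash moss kale mint rye

In-order visits the left subtree, then the node, then the right subtree.
At ash: go left to teak.
  At teak: no left child.
  Visit teak.
  At teak: go right to hop.
    At hop: go left to plum.
      plum is a leaf — visit plum.
    Visit hop.
    At hop: go right to cedar.
      At cedar: no left child.
      Visit cedar.
      At cedar: go right to fern.
        At fern: no left child.
        Visit fern.
        At fern: go right to lily.
          lily is a leaf — visit lily.
Visit ash.
At ash: go right to kale.
  At kale: go left to moss.
    moss is a leaf — visit moss.
  Visit kale.
  At kale: go right to mint.
    At mint: no left child.
    Visit mint.
    At mint: go right to rye.
      rye is a leaf — visit rye.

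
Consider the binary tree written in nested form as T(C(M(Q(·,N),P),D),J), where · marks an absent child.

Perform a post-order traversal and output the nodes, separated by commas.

N, Q, P, M, D, C, J, T

Post-order visits the left subtree, then the right subtree, then the node.
At T: go left to C.
  At C: go left to M.
    At M: go left to Q.
      At Q: no left child.
      At Q: go right to N.
        N is a leaf — visit N.
      Visit Q.
    At M: go right to P.
      P is a leaf — visit P.
    Visit M.
  At C: go right to D.
    D is a leaf — visit D.
  Visit C.
At T: go right to J.
  J is a leaf — visit J.
Visit T.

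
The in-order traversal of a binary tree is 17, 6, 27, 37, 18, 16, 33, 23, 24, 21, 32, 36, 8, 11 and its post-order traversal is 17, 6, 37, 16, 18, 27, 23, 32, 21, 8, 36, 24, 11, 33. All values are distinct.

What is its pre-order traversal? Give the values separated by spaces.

33 27 6 17 18 37 16 11 24 23 36 21 32 8

The last element of post-order is the root; it splits in-order into left and right subtrees.
Root 33: left subtree has 6 nodes {17, 6, 27, 37, 18, 16}, right has 7 {23, 24, 21, 32, 36, 8, 11}.
  Root 27: left subtree has 2 nodes {17, 6}, right has 3 {37, 18, 16}.
    Root 6: left subtree has 1 node {17}, right has 0 { }.
    Root 18: left subtree has 1 node {37}, right has 1 {16}.
  Root 11: left subtree has 6 nodes {23, 24, 21, 32, 36, 8}, right has 0 { }.
    Root 24: left subtree has 1 node {23}, right has 4 {21, 32, 36, 8}.
      Root 36: left subtree has 2 nodes {21, 32}, right has 1 {8}.
        Root 21: left subtree has 0 nodes { }, right has 1 {32}.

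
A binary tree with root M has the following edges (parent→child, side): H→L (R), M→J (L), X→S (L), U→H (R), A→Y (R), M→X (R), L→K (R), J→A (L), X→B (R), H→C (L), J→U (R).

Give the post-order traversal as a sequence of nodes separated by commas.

Post-order visits the left subtree, then the right subtree, then the node.
At M: go left to J.
  At J: go left to A.
    At A: no left child.
    At A: go right to Y.
      Y is a leaf — visit Y.
    Visit A.
  At J: go right to U.
    At U: no left child.
    At U: go right to H.
      At H: go left to C.
        C is a leaf — visit C.
      At H: go right to L.
        At L: no left child.
        At L: go right to K.
          K is a leaf — visit K.
        Visit L.
      Visit H.
    Visit U.
  Visit J.
At M: go right to X.
  At X: go left to S.
    S is a leaf — visit S.
  At X: go right to B.
    B is a leaf — visit B.
  Visit X.
Visit M.

Y, A, C, K, L, H, U, J, S, B, X, M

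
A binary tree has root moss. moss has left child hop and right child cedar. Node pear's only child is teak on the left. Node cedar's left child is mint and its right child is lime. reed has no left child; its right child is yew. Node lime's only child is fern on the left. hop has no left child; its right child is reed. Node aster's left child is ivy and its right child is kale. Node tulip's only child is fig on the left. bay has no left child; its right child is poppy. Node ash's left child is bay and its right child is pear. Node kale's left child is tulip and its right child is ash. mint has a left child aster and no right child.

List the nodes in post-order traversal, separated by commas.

yew, reed, hop, ivy, fig, tulip, poppy, bay, teak, pear, ash, kale, aster, mint, fern, lime, cedar, moss

Post-order visits the left subtree, then the right subtree, then the node.
At moss: go left to hop.
  At hop: no left child.
  At hop: go right to reed.
    At reed: no left child.
    At reed: go right to yew.
      yew is a leaf — visit yew.
    Visit reed.
  Visit hop.
At moss: go right to cedar.
  At cedar: go left to mint.
    At mint: go left to aster.
      At aster: go left to ivy.
        ivy is a leaf — visit ivy.
      At aster: go right to kale.
        At kale: go left to tulip.
          At tulip: go left to fig.
            fig is a leaf — visit fig.
          At tulip: no right child.
          Visit tulip.
        At kale: go right to ash.
          At ash: go left to bay.
            At bay: no left child.
            At bay: go right to poppy.
              poppy is a leaf — visit poppy.
            Visit bay.
          At ash: go right to pear.
            At pear: go left to teak.
              teak is a leaf — visit teak.
            At pear: no right child.
            Visit pear.
          Visit ash.
        Visit kale.
      Visit aster.
    At mint: no right child.
    Visit mint.
  At cedar: go right to lime.
    At lime: go left to fern.
      fern is a leaf — visit fern.
    At lime: no right child.
    Visit lime.
  Visit cedar.
Visit moss.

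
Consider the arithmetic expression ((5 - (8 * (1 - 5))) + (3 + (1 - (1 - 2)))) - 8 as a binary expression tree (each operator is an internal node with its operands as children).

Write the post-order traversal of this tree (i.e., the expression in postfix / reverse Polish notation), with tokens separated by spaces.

5 8 1 5 - * - 3 1 1 2 - - + + 8 -

Post-order on an expression tree gives postfix notation: for each operator, emit left operand, right operand, then the operator.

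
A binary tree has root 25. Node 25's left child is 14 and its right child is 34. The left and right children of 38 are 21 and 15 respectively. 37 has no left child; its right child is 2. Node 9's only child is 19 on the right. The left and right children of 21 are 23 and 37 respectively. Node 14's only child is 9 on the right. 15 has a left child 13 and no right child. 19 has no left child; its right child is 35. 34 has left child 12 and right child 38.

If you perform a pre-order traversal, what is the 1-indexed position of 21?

9

Pre-order visits the node, then its left subtree, then its right subtree.
Visit 25.
At 25: go left to 14.
  Visit 14.
  At 14: no left child.
  At 14: go right to 9.
    Visit 9.
    At 9: no left child.
    At 9: go right to 19.
      Visit 19.
      At 19: no left child.
      At 19: go right to 35.
        35 is a leaf — visit 35.
At 25: go right to 34.
  Visit 34.
  At 34: go left to 12.
    12 is a leaf — visit 12.
  At 34: go right to 38.
    Visit 38.
    At 38: go left to 21.
      Visit 21.
      At 21: go left to 23.
        23 is a leaf — visit 23.
      At 21: go right to 37.
        Visit 37.
        At 37: no left child.
        At 37: go right to 2.
          2 is a leaf — visit 2.
    At 38: go right to 15.
      Visit 15.
      At 15: go left to 13.
        13 is a leaf — visit 13.
      At 15: no right child.
Full pre-order sequence: 25, 14, 9, 19, 35, 34, 12, 38, 21, 23, 37, 2, 15, 13.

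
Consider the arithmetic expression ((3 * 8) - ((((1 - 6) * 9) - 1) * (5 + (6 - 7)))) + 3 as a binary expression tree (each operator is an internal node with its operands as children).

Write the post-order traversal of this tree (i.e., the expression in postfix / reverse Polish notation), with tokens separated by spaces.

3 8 * 1 6 - 9 * 1 - 5 6 7 - + * - 3 +

Post-order on an expression tree gives postfix notation: for each operator, emit left operand, right operand, then the operator.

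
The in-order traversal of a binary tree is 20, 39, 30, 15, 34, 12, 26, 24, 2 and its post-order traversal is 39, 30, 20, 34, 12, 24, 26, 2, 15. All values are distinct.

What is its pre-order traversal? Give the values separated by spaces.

15 20 30 39 2 26 12 34 24

The last element of post-order is the root; it splits in-order into left and right subtrees.
Root 15: left subtree has 3 nodes {20, 39, 30}, right has 5 {34, 12, 26, 24, 2}.
  Root 20: left subtree has 0 nodes { }, right has 2 {39, 30}.
    Root 30: left subtree has 1 node {39}, right has 0 { }.
  Root 2: left subtree has 4 nodes {34, 12, 26, 24}, right has 0 { }.
    Root 26: left subtree has 2 nodes {34, 12}, right has 1 {24}.
      Root 12: left subtree has 1 node {34}, right has 0 { }.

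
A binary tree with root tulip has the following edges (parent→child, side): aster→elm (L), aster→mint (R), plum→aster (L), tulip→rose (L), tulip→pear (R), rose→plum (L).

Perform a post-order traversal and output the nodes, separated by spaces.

Post-order visits the left subtree, then the right subtree, then the node.
At tulip: go left to rose.
  At rose: go left to plum.
    At plum: go left to aster.
      At aster: go left to elm.
        elm is a leaf — visit elm.
      At aster: go right to mint.
        mint is a leaf — visit mint.
      Visit aster.
    At plum: no right child.
    Visit plum.
  At rose: no right child.
  Visit rose.
At tulip: go right to pear.
  pear is a leaf — visit pear.
Visit tulip.

elm mint aster plum rose pear tulip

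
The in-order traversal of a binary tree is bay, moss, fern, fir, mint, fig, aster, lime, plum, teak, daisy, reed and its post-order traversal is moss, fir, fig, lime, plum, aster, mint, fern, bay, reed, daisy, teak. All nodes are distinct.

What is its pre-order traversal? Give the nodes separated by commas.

teak, bay, fern, moss, mint, fir, aster, fig, plum, lime, daisy, reed

The last element of post-order is the root; it splits in-order into left and right subtrees.
Root teak: left subtree has 9 nodes {bay, moss, fern, fir, mint, fig, aster, lime, plum}, right has 2 {daisy, reed}.
  Root bay: left subtree has 0 nodes { }, right has 8 {moss, fern, fir, mint, fig, aster, lime, plum}.
    Root fern: left subtree has 1 node {moss}, right has 6 {fir, mint, fig, aster, lime, plum}.
      Root mint: left subtree has 1 node {fir}, right has 4 {fig, aster, lime, plum}.
        Root aster: left subtree has 1 node {fig}, right has 2 {lime, plum}.
          Root plum: left subtree has 1 node {lime}, right has 0 { }.
  Root daisy: left subtree has 0 nodes { }, right has 1 {reed}.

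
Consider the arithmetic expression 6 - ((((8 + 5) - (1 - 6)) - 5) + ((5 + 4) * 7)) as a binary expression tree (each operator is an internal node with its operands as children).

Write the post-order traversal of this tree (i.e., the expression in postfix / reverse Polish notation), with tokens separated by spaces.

6 8 5 + 1 6 - - 5 - 5 4 + 7 * + -

Post-order on an expression tree gives postfix notation: for each operator, emit left operand, right operand, then the operator.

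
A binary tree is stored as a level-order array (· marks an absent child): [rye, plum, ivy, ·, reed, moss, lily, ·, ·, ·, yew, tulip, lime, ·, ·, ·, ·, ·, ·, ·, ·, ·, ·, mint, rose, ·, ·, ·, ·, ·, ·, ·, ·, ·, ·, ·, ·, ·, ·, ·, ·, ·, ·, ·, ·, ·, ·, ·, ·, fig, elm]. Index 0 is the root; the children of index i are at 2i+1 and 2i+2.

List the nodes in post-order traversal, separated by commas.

yew, reed, plum, mint, fig, elm, rose, tulip, lime, moss, lily, ivy, rye

Post-order visits the left subtree, then the right subtree, then the node.
At rye: go left to plum.
  At plum: no left child.
  At plum: go right to reed.
    At reed: no left child.
    At reed: go right to yew.
      yew is a leaf — visit yew.
    Visit reed.
  Visit plum.
At rye: go right to ivy.
  At ivy: go left to moss.
    At moss: go left to tulip.
      At tulip: go left to mint.
        mint is a leaf — visit mint.
      At tulip: go right to rose.
        At rose: go left to fig.
          fig is a leaf — visit fig.
        At rose: go right to elm.
          elm is a leaf — visit elm.
        Visit rose.
      Visit tulip.
    At moss: go right to lime.
      lime is a leaf — visit lime.
    Visit moss.
  At ivy: go right to lily.
    lily is a leaf — visit lily.
  Visit ivy.
Visit rye.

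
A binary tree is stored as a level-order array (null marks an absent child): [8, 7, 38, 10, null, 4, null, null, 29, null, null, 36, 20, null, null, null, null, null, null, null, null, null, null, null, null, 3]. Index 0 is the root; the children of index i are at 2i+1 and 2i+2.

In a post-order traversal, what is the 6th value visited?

20

Post-order visits the left subtree, then the right subtree, then the node.
At 8: go left to 7.
  At 7: go left to 10.
    At 10: no left child.
    At 10: go right to 29.
      29 is a leaf — visit 29.
    Visit 10.
  At 7: no right child.
  Visit 7.
At 8: go right to 38.
  At 38: go left to 4.
    At 4: go left to 36.
      36 is a leaf — visit 36.
    At 4: go right to 20.
      At 20: go left to 3.
        3 is a leaf — visit 3.
      At 20: no right child.
      Visit 20.
    Visit 4.
  At 38: no right child.
  Visit 38.
Visit 8.
Full post-order sequence: 29, 10, 7, 36, 3, 20, 4, 38, 8.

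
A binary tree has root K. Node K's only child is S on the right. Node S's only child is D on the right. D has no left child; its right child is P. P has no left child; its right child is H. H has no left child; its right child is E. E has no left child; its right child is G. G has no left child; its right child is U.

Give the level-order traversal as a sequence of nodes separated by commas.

Level-order visits nodes level by level from the root, left to right within each level.
Level 0: K
Level 1: S
Level 2: D
Level 3: P
Level 4: H
Level 5: E
Level 6: G
Level 7: U

K, S, D, P, H, E, G, U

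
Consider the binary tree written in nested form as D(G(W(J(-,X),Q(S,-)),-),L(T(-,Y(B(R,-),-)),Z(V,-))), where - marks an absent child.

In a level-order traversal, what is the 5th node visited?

T

Level-order visits nodes level by level from the root, left to right within each level.
Level 0: D
Level 1: G, L
Level 2: W, T, Z
Level 3: J, Q, Y, V
Level 4: X, S, B
Level 5: R
Full level-order sequence: D, G, L, W, T, Z, J, Q, Y, V, X, S, B, R.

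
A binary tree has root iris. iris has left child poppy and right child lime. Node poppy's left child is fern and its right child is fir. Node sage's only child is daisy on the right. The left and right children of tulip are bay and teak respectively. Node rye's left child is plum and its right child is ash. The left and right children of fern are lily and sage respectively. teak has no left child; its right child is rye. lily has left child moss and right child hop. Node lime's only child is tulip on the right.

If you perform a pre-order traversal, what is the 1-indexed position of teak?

Pre-order visits the node, then its left subtree, then its right subtree.
Visit iris.
At iris: go left to poppy.
  Visit poppy.
  At poppy: go left to fern.
    Visit fern.
    At fern: go left to lily.
      Visit lily.
      At lily: go left to moss.
        moss is a leaf — visit moss.
      At lily: go right to hop.
        hop is a leaf — visit hop.
    At fern: go right to sage.
      Visit sage.
      At sage: no left child.
      At sage: go right to daisy.
        daisy is a leaf — visit daisy.
  At poppy: go right to fir.
    fir is a leaf — visit fir.
At iris: go right to lime.
  Visit lime.
  At lime: no left child.
  At lime: go right to tulip.
    Visit tulip.
    At tulip: go left to bay.
      bay is a leaf — visit bay.
    At tulip: go right to teak.
      Visit teak.
      At teak: no left child.
      At teak: go right to rye.
        Visit rye.
        At rye: go left to plum.
          plum is a leaf — visit plum.
        At rye: go right to ash.
          ash is a leaf — visit ash.
Full pre-order sequence: iris, poppy, fern, lily, moss, hop, sage, daisy, fir, lime, tulip, bay, teak, rye, plum, ash.

13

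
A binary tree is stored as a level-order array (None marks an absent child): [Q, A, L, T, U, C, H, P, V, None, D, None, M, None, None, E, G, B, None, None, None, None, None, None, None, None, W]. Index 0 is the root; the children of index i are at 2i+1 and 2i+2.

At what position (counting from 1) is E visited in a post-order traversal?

Post-order visits the left subtree, then the right subtree, then the node.
At Q: go left to A.
  At A: go left to T.
    At T: go left to P.
      At P: go left to E.
        E is a leaf — visit E.
      At P: go right to G.
        G is a leaf — visit G.
      Visit P.
    At T: go right to V.
      At V: go left to B.
        B is a leaf — visit B.
      At V: no right child.
      Visit V.
    Visit T.
  At A: go right to U.
    At U: no left child.
    At U: go right to D.
      D is a leaf — visit D.
    Visit U.
  Visit A.
At Q: go right to L.
  At L: go left to C.
    At C: no left child.
    At C: go right to M.
      At M: no left child.
      At M: go right to W.
        W is a leaf — visit W.
      Visit M.
    Visit C.
  At L: go right to H.
    H is a leaf — visit H.
  Visit L.
Visit Q.
Full post-order sequence: E, G, P, B, V, T, D, U, A, W, M, C, H, L, Q.

1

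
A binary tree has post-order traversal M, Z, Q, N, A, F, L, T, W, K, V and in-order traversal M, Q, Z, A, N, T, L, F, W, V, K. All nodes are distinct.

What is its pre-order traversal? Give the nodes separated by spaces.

V W T A Q M Z N L F K

The last element of post-order is the root; it splits in-order into left and right subtrees.
Root V: left subtree has 9 nodes {M, Q, Z, A, N, T, L, F, W}, right has 1 {K}.
  Root W: left subtree has 8 nodes {M, Q, Z, A, N, T, L, F}, right has 0 { }.
    Root T: left subtree has 5 nodes {M, Q, Z, A, N}, right has 2 {L, F}.
      Root A: left subtree has 3 nodes {M, Q, Z}, right has 1 {N}.
        Root Q: left subtree has 1 node {M}, right has 1 {Z}.
      Root L: left subtree has 0 nodes { }, right has 1 {F}.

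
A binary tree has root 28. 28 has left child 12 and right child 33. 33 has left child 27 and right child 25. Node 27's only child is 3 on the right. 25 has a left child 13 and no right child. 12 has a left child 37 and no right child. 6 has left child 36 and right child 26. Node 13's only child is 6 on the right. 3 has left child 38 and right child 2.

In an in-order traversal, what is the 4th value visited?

In-order visits the left subtree, then the node, then the right subtree.
At 28: go left to 12.
  At 12: go left to 37.
    37 is a leaf — visit 37.
  Visit 12.
  At 12: no right child.
Visit 28.
At 28: go right to 33.
  At 33: go left to 27.
    At 27: no left child.
    Visit 27.
    At 27: go right to 3.
      At 3: go left to 38.
        38 is a leaf — visit 38.
      Visit 3.
      At 3: go right to 2.
        2 is a leaf — visit 2.
  Visit 33.
  At 33: go right to 25.
    At 25: go left to 13.
      At 13: no left child.
      Visit 13.
      At 13: go right to 6.
        At 6: go left to 36.
          36 is a leaf — visit 36.
        Visit 6.
        At 6: go right to 26.
          26 is a leaf — visit 26.
    Visit 25.
    At 25: no right child.
Full in-order sequence: 37, 12, 28, 27, 38, 3, 2, 33, 13, 36, 6, 26, 25.

27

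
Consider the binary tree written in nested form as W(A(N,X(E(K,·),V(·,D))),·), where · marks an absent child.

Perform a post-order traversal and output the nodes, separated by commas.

N, K, E, D, V, X, A, W

Post-order visits the left subtree, then the right subtree, then the node.
At W: go left to A.
  At A: go left to N.
    N is a leaf — visit N.
  At A: go right to X.
    At X: go left to E.
      At E: go left to K.
        K is a leaf — visit K.
      At E: no right child.
      Visit E.
    At X: go right to V.
      At V: no left child.
      At V: go right to D.
        D is a leaf — visit D.
      Visit V.
    Visit X.
  Visit A.
At W: no right child.
Visit W.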